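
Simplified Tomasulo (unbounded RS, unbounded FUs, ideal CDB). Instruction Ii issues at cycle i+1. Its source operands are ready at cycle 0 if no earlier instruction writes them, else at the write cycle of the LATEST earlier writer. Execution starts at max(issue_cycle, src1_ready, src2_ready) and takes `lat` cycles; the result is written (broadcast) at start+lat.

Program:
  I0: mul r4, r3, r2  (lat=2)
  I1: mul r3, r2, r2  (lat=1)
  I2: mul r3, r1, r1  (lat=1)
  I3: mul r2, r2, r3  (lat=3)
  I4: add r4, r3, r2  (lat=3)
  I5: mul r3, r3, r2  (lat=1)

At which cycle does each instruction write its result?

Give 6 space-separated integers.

Answer: 3 3 4 7 10 8

Derivation:
I0 mul r4: issue@1 deps=(None,None) exec_start@1 write@3
I1 mul r3: issue@2 deps=(None,None) exec_start@2 write@3
I2 mul r3: issue@3 deps=(None,None) exec_start@3 write@4
I3 mul r2: issue@4 deps=(None,2) exec_start@4 write@7
I4 add r4: issue@5 deps=(2,3) exec_start@7 write@10
I5 mul r3: issue@6 deps=(2,3) exec_start@7 write@8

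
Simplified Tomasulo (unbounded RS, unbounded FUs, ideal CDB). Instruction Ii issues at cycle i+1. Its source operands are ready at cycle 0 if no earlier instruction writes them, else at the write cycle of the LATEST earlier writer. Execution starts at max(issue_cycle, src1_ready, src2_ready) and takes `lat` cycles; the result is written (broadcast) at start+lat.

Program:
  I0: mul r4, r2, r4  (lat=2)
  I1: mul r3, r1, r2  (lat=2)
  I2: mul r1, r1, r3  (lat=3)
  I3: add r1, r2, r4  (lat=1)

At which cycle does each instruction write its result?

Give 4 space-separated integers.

I0 mul r4: issue@1 deps=(None,None) exec_start@1 write@3
I1 mul r3: issue@2 deps=(None,None) exec_start@2 write@4
I2 mul r1: issue@3 deps=(None,1) exec_start@4 write@7
I3 add r1: issue@4 deps=(None,0) exec_start@4 write@5

Answer: 3 4 7 5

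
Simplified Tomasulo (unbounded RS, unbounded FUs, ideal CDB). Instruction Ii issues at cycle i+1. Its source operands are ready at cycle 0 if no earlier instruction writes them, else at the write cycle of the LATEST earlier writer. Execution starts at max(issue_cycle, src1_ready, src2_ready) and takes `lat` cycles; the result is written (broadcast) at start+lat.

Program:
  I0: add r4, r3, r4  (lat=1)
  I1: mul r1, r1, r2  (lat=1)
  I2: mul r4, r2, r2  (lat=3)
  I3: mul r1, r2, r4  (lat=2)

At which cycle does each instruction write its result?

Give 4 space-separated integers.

Answer: 2 3 6 8

Derivation:
I0 add r4: issue@1 deps=(None,None) exec_start@1 write@2
I1 mul r1: issue@2 deps=(None,None) exec_start@2 write@3
I2 mul r4: issue@3 deps=(None,None) exec_start@3 write@6
I3 mul r1: issue@4 deps=(None,2) exec_start@6 write@8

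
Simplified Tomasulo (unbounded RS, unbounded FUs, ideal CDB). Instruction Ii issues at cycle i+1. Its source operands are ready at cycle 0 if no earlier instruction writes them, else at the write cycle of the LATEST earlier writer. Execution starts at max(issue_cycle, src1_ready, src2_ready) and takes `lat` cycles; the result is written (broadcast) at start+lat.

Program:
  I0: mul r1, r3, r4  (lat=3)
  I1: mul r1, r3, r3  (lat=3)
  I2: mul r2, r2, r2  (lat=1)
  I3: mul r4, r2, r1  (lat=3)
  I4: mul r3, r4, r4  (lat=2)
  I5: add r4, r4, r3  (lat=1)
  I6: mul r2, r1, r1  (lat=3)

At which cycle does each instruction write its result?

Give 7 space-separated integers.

Answer: 4 5 4 8 10 11 10

Derivation:
I0 mul r1: issue@1 deps=(None,None) exec_start@1 write@4
I1 mul r1: issue@2 deps=(None,None) exec_start@2 write@5
I2 mul r2: issue@3 deps=(None,None) exec_start@3 write@4
I3 mul r4: issue@4 deps=(2,1) exec_start@5 write@8
I4 mul r3: issue@5 deps=(3,3) exec_start@8 write@10
I5 add r4: issue@6 deps=(3,4) exec_start@10 write@11
I6 mul r2: issue@7 deps=(1,1) exec_start@7 write@10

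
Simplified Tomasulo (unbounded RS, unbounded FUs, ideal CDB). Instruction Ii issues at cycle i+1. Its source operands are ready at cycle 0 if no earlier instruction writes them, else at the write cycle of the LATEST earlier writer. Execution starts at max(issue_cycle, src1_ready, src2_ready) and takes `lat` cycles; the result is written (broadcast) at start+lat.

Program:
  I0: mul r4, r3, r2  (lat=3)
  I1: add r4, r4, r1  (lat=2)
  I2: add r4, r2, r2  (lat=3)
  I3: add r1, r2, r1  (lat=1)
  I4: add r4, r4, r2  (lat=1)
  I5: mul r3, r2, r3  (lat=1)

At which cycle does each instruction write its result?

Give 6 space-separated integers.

Answer: 4 6 6 5 7 7

Derivation:
I0 mul r4: issue@1 deps=(None,None) exec_start@1 write@4
I1 add r4: issue@2 deps=(0,None) exec_start@4 write@6
I2 add r4: issue@3 deps=(None,None) exec_start@3 write@6
I3 add r1: issue@4 deps=(None,None) exec_start@4 write@5
I4 add r4: issue@5 deps=(2,None) exec_start@6 write@7
I5 mul r3: issue@6 deps=(None,None) exec_start@6 write@7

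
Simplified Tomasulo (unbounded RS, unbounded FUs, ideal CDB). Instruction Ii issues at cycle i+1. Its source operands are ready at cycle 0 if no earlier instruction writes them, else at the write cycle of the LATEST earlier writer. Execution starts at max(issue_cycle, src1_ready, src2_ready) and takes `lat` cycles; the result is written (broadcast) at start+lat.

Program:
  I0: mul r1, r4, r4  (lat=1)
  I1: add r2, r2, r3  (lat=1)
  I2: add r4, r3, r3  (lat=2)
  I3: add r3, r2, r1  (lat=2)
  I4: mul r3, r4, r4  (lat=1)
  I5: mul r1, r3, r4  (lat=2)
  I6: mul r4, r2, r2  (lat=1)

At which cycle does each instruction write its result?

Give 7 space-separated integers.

Answer: 2 3 5 6 6 8 8

Derivation:
I0 mul r1: issue@1 deps=(None,None) exec_start@1 write@2
I1 add r2: issue@2 deps=(None,None) exec_start@2 write@3
I2 add r4: issue@3 deps=(None,None) exec_start@3 write@5
I3 add r3: issue@4 deps=(1,0) exec_start@4 write@6
I4 mul r3: issue@5 deps=(2,2) exec_start@5 write@6
I5 mul r1: issue@6 deps=(4,2) exec_start@6 write@8
I6 mul r4: issue@7 deps=(1,1) exec_start@7 write@8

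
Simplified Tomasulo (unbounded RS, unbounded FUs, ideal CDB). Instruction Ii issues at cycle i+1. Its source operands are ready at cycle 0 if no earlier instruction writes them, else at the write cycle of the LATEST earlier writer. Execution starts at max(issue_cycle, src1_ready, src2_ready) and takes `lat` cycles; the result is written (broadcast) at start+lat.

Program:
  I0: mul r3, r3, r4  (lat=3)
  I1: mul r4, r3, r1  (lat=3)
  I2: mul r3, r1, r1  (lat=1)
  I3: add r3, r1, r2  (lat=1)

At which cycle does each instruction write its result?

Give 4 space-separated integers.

I0 mul r3: issue@1 deps=(None,None) exec_start@1 write@4
I1 mul r4: issue@2 deps=(0,None) exec_start@4 write@7
I2 mul r3: issue@3 deps=(None,None) exec_start@3 write@4
I3 add r3: issue@4 deps=(None,None) exec_start@4 write@5

Answer: 4 7 4 5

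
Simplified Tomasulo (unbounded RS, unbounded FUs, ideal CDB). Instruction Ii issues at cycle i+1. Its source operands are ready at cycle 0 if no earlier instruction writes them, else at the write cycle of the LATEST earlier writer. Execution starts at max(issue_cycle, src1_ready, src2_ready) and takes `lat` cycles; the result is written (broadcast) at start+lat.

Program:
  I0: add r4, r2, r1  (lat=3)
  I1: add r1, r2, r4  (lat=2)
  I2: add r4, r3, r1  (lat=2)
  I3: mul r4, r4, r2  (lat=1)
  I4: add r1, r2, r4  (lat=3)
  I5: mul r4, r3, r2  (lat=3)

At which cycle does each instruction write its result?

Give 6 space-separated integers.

I0 add r4: issue@1 deps=(None,None) exec_start@1 write@4
I1 add r1: issue@2 deps=(None,0) exec_start@4 write@6
I2 add r4: issue@3 deps=(None,1) exec_start@6 write@8
I3 mul r4: issue@4 deps=(2,None) exec_start@8 write@9
I4 add r1: issue@5 deps=(None,3) exec_start@9 write@12
I5 mul r4: issue@6 deps=(None,None) exec_start@6 write@9

Answer: 4 6 8 9 12 9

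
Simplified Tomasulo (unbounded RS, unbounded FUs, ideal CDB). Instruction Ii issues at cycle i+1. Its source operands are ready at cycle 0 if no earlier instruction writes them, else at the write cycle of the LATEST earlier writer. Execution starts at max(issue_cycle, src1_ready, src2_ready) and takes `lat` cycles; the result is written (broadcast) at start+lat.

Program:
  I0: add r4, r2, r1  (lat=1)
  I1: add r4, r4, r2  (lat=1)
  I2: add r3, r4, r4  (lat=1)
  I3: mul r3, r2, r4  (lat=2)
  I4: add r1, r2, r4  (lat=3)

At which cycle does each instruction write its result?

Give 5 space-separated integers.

Answer: 2 3 4 6 8

Derivation:
I0 add r4: issue@1 deps=(None,None) exec_start@1 write@2
I1 add r4: issue@2 deps=(0,None) exec_start@2 write@3
I2 add r3: issue@3 deps=(1,1) exec_start@3 write@4
I3 mul r3: issue@4 deps=(None,1) exec_start@4 write@6
I4 add r1: issue@5 deps=(None,1) exec_start@5 write@8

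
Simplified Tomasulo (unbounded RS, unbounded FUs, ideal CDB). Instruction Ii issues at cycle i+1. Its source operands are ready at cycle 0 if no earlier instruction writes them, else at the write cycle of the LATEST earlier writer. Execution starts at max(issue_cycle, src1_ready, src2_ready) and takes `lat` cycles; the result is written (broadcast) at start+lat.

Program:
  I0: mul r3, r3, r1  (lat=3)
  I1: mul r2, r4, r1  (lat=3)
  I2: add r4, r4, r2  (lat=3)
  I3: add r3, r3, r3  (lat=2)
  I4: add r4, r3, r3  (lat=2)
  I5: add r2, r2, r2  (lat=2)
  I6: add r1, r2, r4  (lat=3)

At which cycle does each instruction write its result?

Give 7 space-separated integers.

I0 mul r3: issue@1 deps=(None,None) exec_start@1 write@4
I1 mul r2: issue@2 deps=(None,None) exec_start@2 write@5
I2 add r4: issue@3 deps=(None,1) exec_start@5 write@8
I3 add r3: issue@4 deps=(0,0) exec_start@4 write@6
I4 add r4: issue@5 deps=(3,3) exec_start@6 write@8
I5 add r2: issue@6 deps=(1,1) exec_start@6 write@8
I6 add r1: issue@7 deps=(5,4) exec_start@8 write@11

Answer: 4 5 8 6 8 8 11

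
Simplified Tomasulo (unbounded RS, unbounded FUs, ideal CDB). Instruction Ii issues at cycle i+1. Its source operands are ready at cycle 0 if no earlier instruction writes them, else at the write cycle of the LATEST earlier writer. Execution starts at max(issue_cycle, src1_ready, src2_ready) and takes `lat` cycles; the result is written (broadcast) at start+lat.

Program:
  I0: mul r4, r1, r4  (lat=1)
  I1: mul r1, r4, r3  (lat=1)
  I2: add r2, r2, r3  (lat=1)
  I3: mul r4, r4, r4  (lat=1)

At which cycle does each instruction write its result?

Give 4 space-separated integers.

I0 mul r4: issue@1 deps=(None,None) exec_start@1 write@2
I1 mul r1: issue@2 deps=(0,None) exec_start@2 write@3
I2 add r2: issue@3 deps=(None,None) exec_start@3 write@4
I3 mul r4: issue@4 deps=(0,0) exec_start@4 write@5

Answer: 2 3 4 5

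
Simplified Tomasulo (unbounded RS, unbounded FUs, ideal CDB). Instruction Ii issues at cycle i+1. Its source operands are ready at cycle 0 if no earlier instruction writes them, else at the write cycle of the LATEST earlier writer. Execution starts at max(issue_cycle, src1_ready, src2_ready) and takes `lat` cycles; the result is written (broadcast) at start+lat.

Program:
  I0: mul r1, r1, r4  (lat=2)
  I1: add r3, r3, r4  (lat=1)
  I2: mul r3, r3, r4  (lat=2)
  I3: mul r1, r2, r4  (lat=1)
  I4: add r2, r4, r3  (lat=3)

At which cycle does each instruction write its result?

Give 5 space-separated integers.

Answer: 3 3 5 5 8

Derivation:
I0 mul r1: issue@1 deps=(None,None) exec_start@1 write@3
I1 add r3: issue@2 deps=(None,None) exec_start@2 write@3
I2 mul r3: issue@3 deps=(1,None) exec_start@3 write@5
I3 mul r1: issue@4 deps=(None,None) exec_start@4 write@5
I4 add r2: issue@5 deps=(None,2) exec_start@5 write@8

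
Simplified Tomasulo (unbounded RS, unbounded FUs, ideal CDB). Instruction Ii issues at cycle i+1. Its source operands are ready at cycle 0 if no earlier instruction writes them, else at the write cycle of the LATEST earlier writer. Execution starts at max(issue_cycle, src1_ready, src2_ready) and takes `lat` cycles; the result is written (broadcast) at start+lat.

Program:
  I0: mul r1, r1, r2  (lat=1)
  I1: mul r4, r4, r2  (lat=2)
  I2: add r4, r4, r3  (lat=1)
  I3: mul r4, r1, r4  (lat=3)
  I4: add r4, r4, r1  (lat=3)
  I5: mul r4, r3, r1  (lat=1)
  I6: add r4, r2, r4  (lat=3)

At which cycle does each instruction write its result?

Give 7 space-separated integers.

I0 mul r1: issue@1 deps=(None,None) exec_start@1 write@2
I1 mul r4: issue@2 deps=(None,None) exec_start@2 write@4
I2 add r4: issue@3 deps=(1,None) exec_start@4 write@5
I3 mul r4: issue@4 deps=(0,2) exec_start@5 write@8
I4 add r4: issue@5 deps=(3,0) exec_start@8 write@11
I5 mul r4: issue@6 deps=(None,0) exec_start@6 write@7
I6 add r4: issue@7 deps=(None,5) exec_start@7 write@10

Answer: 2 4 5 8 11 7 10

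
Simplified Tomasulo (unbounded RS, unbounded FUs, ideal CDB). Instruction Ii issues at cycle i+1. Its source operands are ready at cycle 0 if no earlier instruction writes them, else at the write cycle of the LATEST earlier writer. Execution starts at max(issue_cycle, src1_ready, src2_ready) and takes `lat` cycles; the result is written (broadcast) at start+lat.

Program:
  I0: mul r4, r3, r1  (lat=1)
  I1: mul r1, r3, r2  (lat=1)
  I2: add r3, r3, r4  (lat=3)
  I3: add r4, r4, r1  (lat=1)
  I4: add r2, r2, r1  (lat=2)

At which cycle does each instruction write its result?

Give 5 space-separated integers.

Answer: 2 3 6 5 7

Derivation:
I0 mul r4: issue@1 deps=(None,None) exec_start@1 write@2
I1 mul r1: issue@2 deps=(None,None) exec_start@2 write@3
I2 add r3: issue@3 deps=(None,0) exec_start@3 write@6
I3 add r4: issue@4 deps=(0,1) exec_start@4 write@5
I4 add r2: issue@5 deps=(None,1) exec_start@5 write@7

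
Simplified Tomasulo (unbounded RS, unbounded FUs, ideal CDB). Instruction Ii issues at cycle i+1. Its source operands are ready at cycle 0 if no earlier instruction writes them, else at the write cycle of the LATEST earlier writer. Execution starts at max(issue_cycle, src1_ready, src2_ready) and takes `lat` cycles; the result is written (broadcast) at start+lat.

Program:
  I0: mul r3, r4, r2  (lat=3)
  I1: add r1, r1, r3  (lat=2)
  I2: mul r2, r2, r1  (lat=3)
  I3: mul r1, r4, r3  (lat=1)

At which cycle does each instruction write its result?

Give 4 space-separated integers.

I0 mul r3: issue@1 deps=(None,None) exec_start@1 write@4
I1 add r1: issue@2 deps=(None,0) exec_start@4 write@6
I2 mul r2: issue@3 deps=(None,1) exec_start@6 write@9
I3 mul r1: issue@4 deps=(None,0) exec_start@4 write@5

Answer: 4 6 9 5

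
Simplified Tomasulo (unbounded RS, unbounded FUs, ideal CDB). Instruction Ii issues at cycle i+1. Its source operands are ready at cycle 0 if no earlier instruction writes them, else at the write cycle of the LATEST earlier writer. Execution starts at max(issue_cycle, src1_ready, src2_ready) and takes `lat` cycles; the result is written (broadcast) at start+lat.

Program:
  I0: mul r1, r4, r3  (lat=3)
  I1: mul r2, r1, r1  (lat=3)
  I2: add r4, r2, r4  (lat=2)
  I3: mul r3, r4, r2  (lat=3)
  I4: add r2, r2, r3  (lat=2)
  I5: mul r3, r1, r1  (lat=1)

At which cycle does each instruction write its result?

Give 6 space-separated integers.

Answer: 4 7 9 12 14 7

Derivation:
I0 mul r1: issue@1 deps=(None,None) exec_start@1 write@4
I1 mul r2: issue@2 deps=(0,0) exec_start@4 write@7
I2 add r4: issue@3 deps=(1,None) exec_start@7 write@9
I3 mul r3: issue@4 deps=(2,1) exec_start@9 write@12
I4 add r2: issue@5 deps=(1,3) exec_start@12 write@14
I5 mul r3: issue@6 deps=(0,0) exec_start@6 write@7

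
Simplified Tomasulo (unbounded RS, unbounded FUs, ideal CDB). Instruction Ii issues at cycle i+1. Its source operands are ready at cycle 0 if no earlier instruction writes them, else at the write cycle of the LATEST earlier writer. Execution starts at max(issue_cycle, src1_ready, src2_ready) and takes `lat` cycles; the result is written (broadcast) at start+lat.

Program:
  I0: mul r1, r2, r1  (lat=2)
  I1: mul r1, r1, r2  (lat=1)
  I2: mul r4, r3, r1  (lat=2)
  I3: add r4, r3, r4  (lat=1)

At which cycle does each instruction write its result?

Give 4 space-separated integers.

Answer: 3 4 6 7

Derivation:
I0 mul r1: issue@1 deps=(None,None) exec_start@1 write@3
I1 mul r1: issue@2 deps=(0,None) exec_start@3 write@4
I2 mul r4: issue@3 deps=(None,1) exec_start@4 write@6
I3 add r4: issue@4 deps=(None,2) exec_start@6 write@7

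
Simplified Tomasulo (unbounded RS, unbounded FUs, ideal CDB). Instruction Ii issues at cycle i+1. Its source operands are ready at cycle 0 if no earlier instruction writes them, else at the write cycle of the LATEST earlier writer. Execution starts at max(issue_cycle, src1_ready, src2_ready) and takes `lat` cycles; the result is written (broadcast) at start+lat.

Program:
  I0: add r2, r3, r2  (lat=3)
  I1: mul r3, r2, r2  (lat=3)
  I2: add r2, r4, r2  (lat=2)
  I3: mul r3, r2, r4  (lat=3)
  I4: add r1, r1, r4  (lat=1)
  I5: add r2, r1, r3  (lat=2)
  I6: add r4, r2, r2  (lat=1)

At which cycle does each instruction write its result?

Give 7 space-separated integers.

Answer: 4 7 6 9 6 11 12

Derivation:
I0 add r2: issue@1 deps=(None,None) exec_start@1 write@4
I1 mul r3: issue@2 deps=(0,0) exec_start@4 write@7
I2 add r2: issue@3 deps=(None,0) exec_start@4 write@6
I3 mul r3: issue@4 deps=(2,None) exec_start@6 write@9
I4 add r1: issue@5 deps=(None,None) exec_start@5 write@6
I5 add r2: issue@6 deps=(4,3) exec_start@9 write@11
I6 add r4: issue@7 deps=(5,5) exec_start@11 write@12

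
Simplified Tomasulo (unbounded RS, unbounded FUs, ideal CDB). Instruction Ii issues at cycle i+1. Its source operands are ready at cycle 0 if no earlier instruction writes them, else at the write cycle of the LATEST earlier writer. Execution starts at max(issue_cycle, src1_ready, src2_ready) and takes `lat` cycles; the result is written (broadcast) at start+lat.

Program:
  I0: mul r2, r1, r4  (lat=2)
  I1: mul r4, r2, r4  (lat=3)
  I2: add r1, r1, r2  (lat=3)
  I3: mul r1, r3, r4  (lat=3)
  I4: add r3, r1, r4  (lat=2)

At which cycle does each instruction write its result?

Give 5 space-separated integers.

Answer: 3 6 6 9 11

Derivation:
I0 mul r2: issue@1 deps=(None,None) exec_start@1 write@3
I1 mul r4: issue@2 deps=(0,None) exec_start@3 write@6
I2 add r1: issue@3 deps=(None,0) exec_start@3 write@6
I3 mul r1: issue@4 deps=(None,1) exec_start@6 write@9
I4 add r3: issue@5 deps=(3,1) exec_start@9 write@11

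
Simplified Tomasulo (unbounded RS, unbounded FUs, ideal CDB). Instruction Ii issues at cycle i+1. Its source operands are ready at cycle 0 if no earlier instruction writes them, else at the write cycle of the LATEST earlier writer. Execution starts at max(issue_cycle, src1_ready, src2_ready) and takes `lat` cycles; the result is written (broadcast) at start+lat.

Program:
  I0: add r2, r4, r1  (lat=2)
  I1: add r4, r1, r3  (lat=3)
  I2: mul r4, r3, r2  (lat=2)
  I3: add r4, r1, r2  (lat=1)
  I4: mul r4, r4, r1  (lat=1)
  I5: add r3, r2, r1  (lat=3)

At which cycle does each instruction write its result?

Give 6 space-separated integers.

I0 add r2: issue@1 deps=(None,None) exec_start@1 write@3
I1 add r4: issue@2 deps=(None,None) exec_start@2 write@5
I2 mul r4: issue@3 deps=(None,0) exec_start@3 write@5
I3 add r4: issue@4 deps=(None,0) exec_start@4 write@5
I4 mul r4: issue@5 deps=(3,None) exec_start@5 write@6
I5 add r3: issue@6 deps=(0,None) exec_start@6 write@9

Answer: 3 5 5 5 6 9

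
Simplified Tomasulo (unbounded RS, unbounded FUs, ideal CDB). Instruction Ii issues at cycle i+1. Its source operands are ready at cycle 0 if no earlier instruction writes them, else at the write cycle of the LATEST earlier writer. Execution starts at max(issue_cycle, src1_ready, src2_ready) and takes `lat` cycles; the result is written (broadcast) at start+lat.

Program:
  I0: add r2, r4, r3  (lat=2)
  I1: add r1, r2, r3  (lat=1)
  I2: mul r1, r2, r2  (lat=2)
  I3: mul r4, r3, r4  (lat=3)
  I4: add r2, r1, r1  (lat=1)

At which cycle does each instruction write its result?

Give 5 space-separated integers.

Answer: 3 4 5 7 6

Derivation:
I0 add r2: issue@1 deps=(None,None) exec_start@1 write@3
I1 add r1: issue@2 deps=(0,None) exec_start@3 write@4
I2 mul r1: issue@3 deps=(0,0) exec_start@3 write@5
I3 mul r4: issue@4 deps=(None,None) exec_start@4 write@7
I4 add r2: issue@5 deps=(2,2) exec_start@5 write@6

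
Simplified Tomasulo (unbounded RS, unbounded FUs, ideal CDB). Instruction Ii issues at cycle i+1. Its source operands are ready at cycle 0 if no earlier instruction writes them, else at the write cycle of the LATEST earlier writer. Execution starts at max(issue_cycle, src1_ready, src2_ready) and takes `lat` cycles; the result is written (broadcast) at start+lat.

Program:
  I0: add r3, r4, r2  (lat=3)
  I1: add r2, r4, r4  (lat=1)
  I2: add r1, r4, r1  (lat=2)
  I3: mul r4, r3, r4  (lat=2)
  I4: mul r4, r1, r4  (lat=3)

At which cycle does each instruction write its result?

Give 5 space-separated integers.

I0 add r3: issue@1 deps=(None,None) exec_start@1 write@4
I1 add r2: issue@2 deps=(None,None) exec_start@2 write@3
I2 add r1: issue@3 deps=(None,None) exec_start@3 write@5
I3 mul r4: issue@4 deps=(0,None) exec_start@4 write@6
I4 mul r4: issue@5 deps=(2,3) exec_start@6 write@9

Answer: 4 3 5 6 9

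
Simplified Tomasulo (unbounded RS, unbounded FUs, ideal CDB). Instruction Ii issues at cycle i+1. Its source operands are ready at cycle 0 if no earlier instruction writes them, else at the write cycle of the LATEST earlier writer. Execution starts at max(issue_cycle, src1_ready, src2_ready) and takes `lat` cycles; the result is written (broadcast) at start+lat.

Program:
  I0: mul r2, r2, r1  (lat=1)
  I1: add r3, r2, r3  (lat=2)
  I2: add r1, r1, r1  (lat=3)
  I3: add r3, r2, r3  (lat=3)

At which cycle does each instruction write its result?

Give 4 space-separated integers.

Answer: 2 4 6 7

Derivation:
I0 mul r2: issue@1 deps=(None,None) exec_start@1 write@2
I1 add r3: issue@2 deps=(0,None) exec_start@2 write@4
I2 add r1: issue@3 deps=(None,None) exec_start@3 write@6
I3 add r3: issue@4 deps=(0,1) exec_start@4 write@7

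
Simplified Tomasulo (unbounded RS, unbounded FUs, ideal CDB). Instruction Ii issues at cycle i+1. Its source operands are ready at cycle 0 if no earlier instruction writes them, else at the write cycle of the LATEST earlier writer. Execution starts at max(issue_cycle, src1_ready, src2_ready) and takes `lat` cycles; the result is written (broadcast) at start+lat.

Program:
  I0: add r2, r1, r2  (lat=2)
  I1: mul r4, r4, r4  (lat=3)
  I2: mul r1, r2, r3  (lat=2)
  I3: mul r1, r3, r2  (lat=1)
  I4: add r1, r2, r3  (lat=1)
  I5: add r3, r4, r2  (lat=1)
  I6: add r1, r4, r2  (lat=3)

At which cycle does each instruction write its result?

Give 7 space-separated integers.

Answer: 3 5 5 5 6 7 10

Derivation:
I0 add r2: issue@1 deps=(None,None) exec_start@1 write@3
I1 mul r4: issue@2 deps=(None,None) exec_start@2 write@5
I2 mul r1: issue@3 deps=(0,None) exec_start@3 write@5
I3 mul r1: issue@4 deps=(None,0) exec_start@4 write@5
I4 add r1: issue@5 deps=(0,None) exec_start@5 write@6
I5 add r3: issue@6 deps=(1,0) exec_start@6 write@7
I6 add r1: issue@7 deps=(1,0) exec_start@7 write@10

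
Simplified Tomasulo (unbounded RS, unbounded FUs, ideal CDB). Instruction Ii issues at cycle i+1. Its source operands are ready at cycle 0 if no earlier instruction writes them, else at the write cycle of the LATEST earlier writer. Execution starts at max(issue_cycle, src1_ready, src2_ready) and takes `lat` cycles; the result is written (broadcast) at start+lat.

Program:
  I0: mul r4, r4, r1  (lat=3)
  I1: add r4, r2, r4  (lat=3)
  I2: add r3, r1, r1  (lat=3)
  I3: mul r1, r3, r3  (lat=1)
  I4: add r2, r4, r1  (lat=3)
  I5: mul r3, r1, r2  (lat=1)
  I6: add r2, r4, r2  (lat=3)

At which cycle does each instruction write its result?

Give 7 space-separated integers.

Answer: 4 7 6 7 10 11 13

Derivation:
I0 mul r4: issue@1 deps=(None,None) exec_start@1 write@4
I1 add r4: issue@2 deps=(None,0) exec_start@4 write@7
I2 add r3: issue@3 deps=(None,None) exec_start@3 write@6
I3 mul r1: issue@4 deps=(2,2) exec_start@6 write@7
I4 add r2: issue@5 deps=(1,3) exec_start@7 write@10
I5 mul r3: issue@6 deps=(3,4) exec_start@10 write@11
I6 add r2: issue@7 deps=(1,4) exec_start@10 write@13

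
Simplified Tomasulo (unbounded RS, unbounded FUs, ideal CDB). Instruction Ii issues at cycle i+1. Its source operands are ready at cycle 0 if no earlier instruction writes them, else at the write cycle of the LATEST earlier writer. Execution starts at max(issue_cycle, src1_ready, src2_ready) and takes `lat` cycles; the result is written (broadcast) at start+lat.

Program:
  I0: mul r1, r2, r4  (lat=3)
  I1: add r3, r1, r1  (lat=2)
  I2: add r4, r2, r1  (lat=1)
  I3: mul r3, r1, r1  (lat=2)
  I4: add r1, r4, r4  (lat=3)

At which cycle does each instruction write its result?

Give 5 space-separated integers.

I0 mul r1: issue@1 deps=(None,None) exec_start@1 write@4
I1 add r3: issue@2 deps=(0,0) exec_start@4 write@6
I2 add r4: issue@3 deps=(None,0) exec_start@4 write@5
I3 mul r3: issue@4 deps=(0,0) exec_start@4 write@6
I4 add r1: issue@5 deps=(2,2) exec_start@5 write@8

Answer: 4 6 5 6 8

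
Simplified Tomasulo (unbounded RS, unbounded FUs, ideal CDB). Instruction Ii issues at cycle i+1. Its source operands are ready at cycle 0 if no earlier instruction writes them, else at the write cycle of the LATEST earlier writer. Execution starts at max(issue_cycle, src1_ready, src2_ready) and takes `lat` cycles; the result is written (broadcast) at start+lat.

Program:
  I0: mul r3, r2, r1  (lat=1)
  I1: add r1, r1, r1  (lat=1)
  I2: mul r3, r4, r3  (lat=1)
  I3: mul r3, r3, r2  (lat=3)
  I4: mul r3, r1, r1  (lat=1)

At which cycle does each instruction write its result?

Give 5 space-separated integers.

Answer: 2 3 4 7 6

Derivation:
I0 mul r3: issue@1 deps=(None,None) exec_start@1 write@2
I1 add r1: issue@2 deps=(None,None) exec_start@2 write@3
I2 mul r3: issue@3 deps=(None,0) exec_start@3 write@4
I3 mul r3: issue@4 deps=(2,None) exec_start@4 write@7
I4 mul r3: issue@5 deps=(1,1) exec_start@5 write@6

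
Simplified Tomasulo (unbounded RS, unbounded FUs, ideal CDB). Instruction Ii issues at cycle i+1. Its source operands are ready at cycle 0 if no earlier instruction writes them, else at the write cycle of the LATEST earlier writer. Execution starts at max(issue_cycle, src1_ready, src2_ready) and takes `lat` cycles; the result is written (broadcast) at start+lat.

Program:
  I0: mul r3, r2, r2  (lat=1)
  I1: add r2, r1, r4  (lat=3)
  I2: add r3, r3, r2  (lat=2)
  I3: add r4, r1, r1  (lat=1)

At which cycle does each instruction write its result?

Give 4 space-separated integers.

Answer: 2 5 7 5

Derivation:
I0 mul r3: issue@1 deps=(None,None) exec_start@1 write@2
I1 add r2: issue@2 deps=(None,None) exec_start@2 write@5
I2 add r3: issue@3 deps=(0,1) exec_start@5 write@7
I3 add r4: issue@4 deps=(None,None) exec_start@4 write@5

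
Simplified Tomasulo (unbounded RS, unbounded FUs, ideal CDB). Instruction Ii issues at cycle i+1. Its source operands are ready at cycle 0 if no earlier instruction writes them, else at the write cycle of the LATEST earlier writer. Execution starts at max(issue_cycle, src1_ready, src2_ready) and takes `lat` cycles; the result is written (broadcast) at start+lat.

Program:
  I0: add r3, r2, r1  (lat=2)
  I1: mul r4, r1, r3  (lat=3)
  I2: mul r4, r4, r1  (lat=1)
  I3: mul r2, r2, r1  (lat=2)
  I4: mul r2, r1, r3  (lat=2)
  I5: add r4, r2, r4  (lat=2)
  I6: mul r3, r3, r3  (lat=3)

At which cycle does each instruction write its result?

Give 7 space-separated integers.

I0 add r3: issue@1 deps=(None,None) exec_start@1 write@3
I1 mul r4: issue@2 deps=(None,0) exec_start@3 write@6
I2 mul r4: issue@3 deps=(1,None) exec_start@6 write@7
I3 mul r2: issue@4 deps=(None,None) exec_start@4 write@6
I4 mul r2: issue@5 deps=(None,0) exec_start@5 write@7
I5 add r4: issue@6 deps=(4,2) exec_start@7 write@9
I6 mul r3: issue@7 deps=(0,0) exec_start@7 write@10

Answer: 3 6 7 6 7 9 10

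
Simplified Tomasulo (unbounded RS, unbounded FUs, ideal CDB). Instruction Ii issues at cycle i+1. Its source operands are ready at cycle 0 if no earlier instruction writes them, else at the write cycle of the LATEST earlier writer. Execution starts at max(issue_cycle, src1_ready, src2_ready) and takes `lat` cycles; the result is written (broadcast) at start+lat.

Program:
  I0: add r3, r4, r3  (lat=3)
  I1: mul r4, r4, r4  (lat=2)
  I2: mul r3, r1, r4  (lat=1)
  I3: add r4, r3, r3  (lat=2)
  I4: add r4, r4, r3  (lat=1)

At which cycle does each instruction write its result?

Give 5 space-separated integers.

Answer: 4 4 5 7 8

Derivation:
I0 add r3: issue@1 deps=(None,None) exec_start@1 write@4
I1 mul r4: issue@2 deps=(None,None) exec_start@2 write@4
I2 mul r3: issue@3 deps=(None,1) exec_start@4 write@5
I3 add r4: issue@4 deps=(2,2) exec_start@5 write@7
I4 add r4: issue@5 deps=(3,2) exec_start@7 write@8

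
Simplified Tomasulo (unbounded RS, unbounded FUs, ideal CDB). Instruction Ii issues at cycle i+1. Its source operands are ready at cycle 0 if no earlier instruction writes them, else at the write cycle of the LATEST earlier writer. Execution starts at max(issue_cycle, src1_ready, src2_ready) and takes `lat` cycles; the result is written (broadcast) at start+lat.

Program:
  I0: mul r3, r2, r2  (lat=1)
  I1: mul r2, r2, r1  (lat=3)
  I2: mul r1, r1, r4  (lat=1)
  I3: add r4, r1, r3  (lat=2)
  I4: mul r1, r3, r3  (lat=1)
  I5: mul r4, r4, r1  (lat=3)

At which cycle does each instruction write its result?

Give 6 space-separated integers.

Answer: 2 5 4 6 6 9

Derivation:
I0 mul r3: issue@1 deps=(None,None) exec_start@1 write@2
I1 mul r2: issue@2 deps=(None,None) exec_start@2 write@5
I2 mul r1: issue@3 deps=(None,None) exec_start@3 write@4
I3 add r4: issue@4 deps=(2,0) exec_start@4 write@6
I4 mul r1: issue@5 deps=(0,0) exec_start@5 write@6
I5 mul r4: issue@6 deps=(3,4) exec_start@6 write@9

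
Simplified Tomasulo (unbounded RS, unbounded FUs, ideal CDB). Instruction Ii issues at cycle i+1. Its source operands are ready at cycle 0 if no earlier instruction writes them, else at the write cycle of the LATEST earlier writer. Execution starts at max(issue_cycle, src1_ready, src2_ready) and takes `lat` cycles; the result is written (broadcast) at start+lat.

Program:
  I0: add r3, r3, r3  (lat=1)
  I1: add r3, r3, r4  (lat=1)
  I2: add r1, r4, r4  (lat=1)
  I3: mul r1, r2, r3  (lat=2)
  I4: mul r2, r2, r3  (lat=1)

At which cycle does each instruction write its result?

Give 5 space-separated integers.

Answer: 2 3 4 6 6

Derivation:
I0 add r3: issue@1 deps=(None,None) exec_start@1 write@2
I1 add r3: issue@2 deps=(0,None) exec_start@2 write@3
I2 add r1: issue@3 deps=(None,None) exec_start@3 write@4
I3 mul r1: issue@4 deps=(None,1) exec_start@4 write@6
I4 mul r2: issue@5 deps=(None,1) exec_start@5 write@6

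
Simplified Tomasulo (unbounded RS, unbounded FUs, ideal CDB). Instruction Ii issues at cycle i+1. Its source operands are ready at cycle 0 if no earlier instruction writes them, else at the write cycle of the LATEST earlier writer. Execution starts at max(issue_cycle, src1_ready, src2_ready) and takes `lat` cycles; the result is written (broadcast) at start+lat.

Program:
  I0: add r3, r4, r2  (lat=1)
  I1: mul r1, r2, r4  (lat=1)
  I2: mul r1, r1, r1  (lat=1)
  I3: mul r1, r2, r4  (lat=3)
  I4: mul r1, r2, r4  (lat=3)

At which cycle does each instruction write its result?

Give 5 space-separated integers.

I0 add r3: issue@1 deps=(None,None) exec_start@1 write@2
I1 mul r1: issue@2 deps=(None,None) exec_start@2 write@3
I2 mul r1: issue@3 deps=(1,1) exec_start@3 write@4
I3 mul r1: issue@4 deps=(None,None) exec_start@4 write@7
I4 mul r1: issue@5 deps=(None,None) exec_start@5 write@8

Answer: 2 3 4 7 8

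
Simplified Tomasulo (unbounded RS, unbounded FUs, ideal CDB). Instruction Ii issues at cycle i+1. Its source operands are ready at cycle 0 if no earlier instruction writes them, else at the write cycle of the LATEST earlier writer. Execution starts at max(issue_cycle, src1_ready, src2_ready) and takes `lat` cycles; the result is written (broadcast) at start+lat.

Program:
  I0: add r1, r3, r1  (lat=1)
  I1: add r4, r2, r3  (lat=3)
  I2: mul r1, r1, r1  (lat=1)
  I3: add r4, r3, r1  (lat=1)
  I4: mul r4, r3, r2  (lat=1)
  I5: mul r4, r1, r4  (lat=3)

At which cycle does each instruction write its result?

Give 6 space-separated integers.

I0 add r1: issue@1 deps=(None,None) exec_start@1 write@2
I1 add r4: issue@2 deps=(None,None) exec_start@2 write@5
I2 mul r1: issue@3 deps=(0,0) exec_start@3 write@4
I3 add r4: issue@4 deps=(None,2) exec_start@4 write@5
I4 mul r4: issue@5 deps=(None,None) exec_start@5 write@6
I5 mul r4: issue@6 deps=(2,4) exec_start@6 write@9

Answer: 2 5 4 5 6 9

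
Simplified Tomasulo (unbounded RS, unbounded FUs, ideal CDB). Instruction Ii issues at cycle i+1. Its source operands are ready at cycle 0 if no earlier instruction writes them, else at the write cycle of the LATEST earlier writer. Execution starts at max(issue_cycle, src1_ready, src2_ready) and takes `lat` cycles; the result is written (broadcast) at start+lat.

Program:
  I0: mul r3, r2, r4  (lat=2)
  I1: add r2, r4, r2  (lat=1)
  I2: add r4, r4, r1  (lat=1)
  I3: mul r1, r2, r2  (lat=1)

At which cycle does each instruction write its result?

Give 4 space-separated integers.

Answer: 3 3 4 5

Derivation:
I0 mul r3: issue@1 deps=(None,None) exec_start@1 write@3
I1 add r2: issue@2 deps=(None,None) exec_start@2 write@3
I2 add r4: issue@3 deps=(None,None) exec_start@3 write@4
I3 mul r1: issue@4 deps=(1,1) exec_start@4 write@5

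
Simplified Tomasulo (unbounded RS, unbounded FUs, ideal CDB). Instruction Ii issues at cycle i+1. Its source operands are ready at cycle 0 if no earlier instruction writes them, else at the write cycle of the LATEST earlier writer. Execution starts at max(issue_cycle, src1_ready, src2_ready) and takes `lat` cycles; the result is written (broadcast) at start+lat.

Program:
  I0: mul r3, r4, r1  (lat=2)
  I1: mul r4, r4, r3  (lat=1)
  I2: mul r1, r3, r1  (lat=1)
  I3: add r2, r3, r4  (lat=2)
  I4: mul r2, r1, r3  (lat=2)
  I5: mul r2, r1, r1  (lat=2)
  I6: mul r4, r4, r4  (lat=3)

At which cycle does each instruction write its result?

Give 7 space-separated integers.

Answer: 3 4 4 6 7 8 10

Derivation:
I0 mul r3: issue@1 deps=(None,None) exec_start@1 write@3
I1 mul r4: issue@2 deps=(None,0) exec_start@3 write@4
I2 mul r1: issue@3 deps=(0,None) exec_start@3 write@4
I3 add r2: issue@4 deps=(0,1) exec_start@4 write@6
I4 mul r2: issue@5 deps=(2,0) exec_start@5 write@7
I5 mul r2: issue@6 deps=(2,2) exec_start@6 write@8
I6 mul r4: issue@7 deps=(1,1) exec_start@7 write@10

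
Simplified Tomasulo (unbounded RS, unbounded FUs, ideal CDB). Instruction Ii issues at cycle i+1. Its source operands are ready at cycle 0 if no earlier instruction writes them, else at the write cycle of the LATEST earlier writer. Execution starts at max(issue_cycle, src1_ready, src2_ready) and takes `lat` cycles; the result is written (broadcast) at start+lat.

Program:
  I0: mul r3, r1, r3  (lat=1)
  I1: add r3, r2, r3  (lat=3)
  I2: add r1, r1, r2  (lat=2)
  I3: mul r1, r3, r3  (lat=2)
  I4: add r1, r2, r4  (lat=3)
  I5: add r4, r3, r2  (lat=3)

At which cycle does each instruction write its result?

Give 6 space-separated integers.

Answer: 2 5 5 7 8 9

Derivation:
I0 mul r3: issue@1 deps=(None,None) exec_start@1 write@2
I1 add r3: issue@2 deps=(None,0) exec_start@2 write@5
I2 add r1: issue@3 deps=(None,None) exec_start@3 write@5
I3 mul r1: issue@4 deps=(1,1) exec_start@5 write@7
I4 add r1: issue@5 deps=(None,None) exec_start@5 write@8
I5 add r4: issue@6 deps=(1,None) exec_start@6 write@9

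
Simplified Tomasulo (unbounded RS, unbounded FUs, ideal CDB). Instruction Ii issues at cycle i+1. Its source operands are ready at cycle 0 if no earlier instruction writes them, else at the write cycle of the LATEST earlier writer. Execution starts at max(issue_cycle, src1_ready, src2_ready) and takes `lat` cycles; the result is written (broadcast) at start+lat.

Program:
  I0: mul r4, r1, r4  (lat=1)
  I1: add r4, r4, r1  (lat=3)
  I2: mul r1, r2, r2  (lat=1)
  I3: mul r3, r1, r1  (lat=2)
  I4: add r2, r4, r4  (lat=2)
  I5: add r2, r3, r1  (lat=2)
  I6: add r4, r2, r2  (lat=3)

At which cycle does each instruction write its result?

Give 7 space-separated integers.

Answer: 2 5 4 6 7 8 11

Derivation:
I0 mul r4: issue@1 deps=(None,None) exec_start@1 write@2
I1 add r4: issue@2 deps=(0,None) exec_start@2 write@5
I2 mul r1: issue@3 deps=(None,None) exec_start@3 write@4
I3 mul r3: issue@4 deps=(2,2) exec_start@4 write@6
I4 add r2: issue@5 deps=(1,1) exec_start@5 write@7
I5 add r2: issue@6 deps=(3,2) exec_start@6 write@8
I6 add r4: issue@7 deps=(5,5) exec_start@8 write@11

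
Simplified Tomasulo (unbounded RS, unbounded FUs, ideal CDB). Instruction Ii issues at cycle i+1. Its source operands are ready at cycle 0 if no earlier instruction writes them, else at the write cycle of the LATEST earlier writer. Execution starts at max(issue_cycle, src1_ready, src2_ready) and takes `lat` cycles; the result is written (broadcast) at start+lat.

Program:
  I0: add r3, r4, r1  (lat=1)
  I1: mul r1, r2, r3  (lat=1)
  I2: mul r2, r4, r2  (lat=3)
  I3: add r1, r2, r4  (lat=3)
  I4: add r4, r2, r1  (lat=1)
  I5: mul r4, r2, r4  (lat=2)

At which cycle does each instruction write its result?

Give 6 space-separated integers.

I0 add r3: issue@1 deps=(None,None) exec_start@1 write@2
I1 mul r1: issue@2 deps=(None,0) exec_start@2 write@3
I2 mul r2: issue@3 deps=(None,None) exec_start@3 write@6
I3 add r1: issue@4 deps=(2,None) exec_start@6 write@9
I4 add r4: issue@5 deps=(2,3) exec_start@9 write@10
I5 mul r4: issue@6 deps=(2,4) exec_start@10 write@12

Answer: 2 3 6 9 10 12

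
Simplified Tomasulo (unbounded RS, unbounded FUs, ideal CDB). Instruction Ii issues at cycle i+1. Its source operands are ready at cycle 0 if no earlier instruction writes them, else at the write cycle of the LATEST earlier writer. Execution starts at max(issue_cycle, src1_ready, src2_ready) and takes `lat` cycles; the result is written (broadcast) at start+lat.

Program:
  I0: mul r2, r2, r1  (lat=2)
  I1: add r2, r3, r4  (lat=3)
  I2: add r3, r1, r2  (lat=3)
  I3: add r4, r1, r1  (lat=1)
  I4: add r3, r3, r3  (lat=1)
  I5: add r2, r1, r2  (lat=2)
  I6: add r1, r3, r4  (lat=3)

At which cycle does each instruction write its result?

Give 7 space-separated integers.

I0 mul r2: issue@1 deps=(None,None) exec_start@1 write@3
I1 add r2: issue@2 deps=(None,None) exec_start@2 write@5
I2 add r3: issue@3 deps=(None,1) exec_start@5 write@8
I3 add r4: issue@4 deps=(None,None) exec_start@4 write@5
I4 add r3: issue@5 deps=(2,2) exec_start@8 write@9
I5 add r2: issue@6 deps=(None,1) exec_start@6 write@8
I6 add r1: issue@7 deps=(4,3) exec_start@9 write@12

Answer: 3 5 8 5 9 8 12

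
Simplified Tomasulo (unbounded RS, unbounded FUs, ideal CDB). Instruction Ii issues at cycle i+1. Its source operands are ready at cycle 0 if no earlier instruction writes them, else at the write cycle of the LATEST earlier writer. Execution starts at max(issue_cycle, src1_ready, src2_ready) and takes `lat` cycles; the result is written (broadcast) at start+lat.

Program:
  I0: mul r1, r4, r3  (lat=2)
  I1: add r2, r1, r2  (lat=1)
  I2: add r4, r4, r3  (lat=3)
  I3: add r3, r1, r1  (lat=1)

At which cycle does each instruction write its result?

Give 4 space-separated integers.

I0 mul r1: issue@1 deps=(None,None) exec_start@1 write@3
I1 add r2: issue@2 deps=(0,None) exec_start@3 write@4
I2 add r4: issue@3 deps=(None,None) exec_start@3 write@6
I3 add r3: issue@4 deps=(0,0) exec_start@4 write@5

Answer: 3 4 6 5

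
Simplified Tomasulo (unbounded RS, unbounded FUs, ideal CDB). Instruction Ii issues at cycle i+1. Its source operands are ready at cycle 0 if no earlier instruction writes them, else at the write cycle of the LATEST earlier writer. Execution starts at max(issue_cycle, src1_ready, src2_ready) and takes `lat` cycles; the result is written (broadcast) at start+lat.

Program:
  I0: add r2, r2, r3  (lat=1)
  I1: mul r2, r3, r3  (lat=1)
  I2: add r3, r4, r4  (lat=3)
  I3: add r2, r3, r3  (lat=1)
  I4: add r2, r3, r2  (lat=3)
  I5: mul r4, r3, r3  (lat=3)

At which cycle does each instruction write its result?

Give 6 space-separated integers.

Answer: 2 3 6 7 10 9

Derivation:
I0 add r2: issue@1 deps=(None,None) exec_start@1 write@2
I1 mul r2: issue@2 deps=(None,None) exec_start@2 write@3
I2 add r3: issue@3 deps=(None,None) exec_start@3 write@6
I3 add r2: issue@4 deps=(2,2) exec_start@6 write@7
I4 add r2: issue@5 deps=(2,3) exec_start@7 write@10
I5 mul r4: issue@6 deps=(2,2) exec_start@6 write@9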